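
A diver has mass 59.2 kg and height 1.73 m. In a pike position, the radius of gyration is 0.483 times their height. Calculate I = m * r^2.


r = 0.483 * 1.73 = 0.83559 m
I = m * r^2 = 59.2 * 0.698211 = 41.334 kg*m^2

41.334 kg*m^2


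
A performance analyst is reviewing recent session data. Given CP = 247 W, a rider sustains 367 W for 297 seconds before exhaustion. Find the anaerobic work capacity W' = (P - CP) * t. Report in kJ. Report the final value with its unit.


Excess power = 367 - 247 = 120 W
Work above CP = 120 * 297 = 35640 J
W' = 35.64 kJ

35.64 kJ


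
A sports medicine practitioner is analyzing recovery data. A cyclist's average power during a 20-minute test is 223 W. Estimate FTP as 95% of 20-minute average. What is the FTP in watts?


FTP = 20-min power * 0.95
= 223 * 0.95
= 211.85 W

211.85 W


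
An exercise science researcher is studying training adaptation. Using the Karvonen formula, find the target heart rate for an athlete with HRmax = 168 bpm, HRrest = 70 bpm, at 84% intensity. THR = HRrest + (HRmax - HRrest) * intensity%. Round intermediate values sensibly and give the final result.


HRR = 168 - 70 = 98
THR = 70 + 98 * 0.84
= 70 + 82.32
= 152.32 bpm

152.32 bpm


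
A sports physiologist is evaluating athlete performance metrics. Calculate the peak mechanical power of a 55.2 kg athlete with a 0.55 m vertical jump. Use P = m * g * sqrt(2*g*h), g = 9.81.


First, sqrt(2gh) = sqrt(2 * 9.81 * 0.55)
= sqrt(10.791) = 3.284966 m/s
Power = 55.2 * 9.81 * 3.284966 = 1778.85 W

1778.85 W


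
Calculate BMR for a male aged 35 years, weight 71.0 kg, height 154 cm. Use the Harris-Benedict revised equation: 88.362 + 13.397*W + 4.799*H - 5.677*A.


Substituting values:
W term = 13.397 * 71.0 = 951.187
H term = 4.799 * 154 = 739.046
A term = 5.677 * 35 = 198.695
BMR = 1579.9 kcal/day

1579.9 kcal/day


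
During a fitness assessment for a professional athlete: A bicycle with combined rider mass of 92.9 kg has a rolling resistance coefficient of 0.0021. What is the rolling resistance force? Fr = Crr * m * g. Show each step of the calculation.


Fr = 0.0021 * 92.9 * 9.81
= 0.19509 * 9.81
= 1.914 N

1.914 N


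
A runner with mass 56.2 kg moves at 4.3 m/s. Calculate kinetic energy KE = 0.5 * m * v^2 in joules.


v^2 = 4.3^2 = 18.49
KE = 0.5 * 56.2 * 18.49
= 519.57 J

519.57 J


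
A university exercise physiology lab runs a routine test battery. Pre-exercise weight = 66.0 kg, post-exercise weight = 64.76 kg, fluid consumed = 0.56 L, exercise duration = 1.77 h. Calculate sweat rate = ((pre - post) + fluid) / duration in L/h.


Weight loss = 66.0 - 64.76 = 1.24 kg (approx L)
Total sweat = 1.24 + 0.56 = 1.8 L
Sweat rate = 1.8 / 1.77 = 1.017 L/h

1.017 L/h


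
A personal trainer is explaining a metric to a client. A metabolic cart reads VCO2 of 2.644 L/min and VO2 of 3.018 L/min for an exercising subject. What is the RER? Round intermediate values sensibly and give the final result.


RER = VCO2 / VO2 = 2.644 / 3.018 = 0.8761

0.8761


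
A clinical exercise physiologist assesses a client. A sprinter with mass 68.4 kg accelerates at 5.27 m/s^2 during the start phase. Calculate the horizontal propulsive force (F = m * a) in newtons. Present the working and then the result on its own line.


F = m * a
= 68.4 * 5.27
= 360.47 N

360.47 N


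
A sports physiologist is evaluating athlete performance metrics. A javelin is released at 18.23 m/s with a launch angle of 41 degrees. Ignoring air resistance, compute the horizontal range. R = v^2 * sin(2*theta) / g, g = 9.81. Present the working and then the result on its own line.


Launch speed squared = 332.3329
sin(2 * 41 deg) = 0.990268
Range = 332.3329 * 0.990268 / 9.81
= 33.547 m

33.547 m


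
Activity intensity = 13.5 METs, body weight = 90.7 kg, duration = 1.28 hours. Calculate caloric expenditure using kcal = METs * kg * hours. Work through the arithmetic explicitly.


kcal = 13.5 * 90.7 * 1.28
= 1224.45 * 1.28
= 1567.3 kcal

1567.3 kcal


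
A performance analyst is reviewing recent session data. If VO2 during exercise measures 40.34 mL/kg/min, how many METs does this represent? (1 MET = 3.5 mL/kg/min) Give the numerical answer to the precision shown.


METs = VO2 / 3.5 = 40.34 / 3.5 = 11.53

11.53 METs


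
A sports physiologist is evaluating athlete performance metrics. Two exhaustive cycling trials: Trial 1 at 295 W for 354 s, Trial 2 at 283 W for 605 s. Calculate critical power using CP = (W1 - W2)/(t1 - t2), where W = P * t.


W1 = 295 * 354 = 104430 J
W2 = 283 * 605 = 171215 J
CP = (104430 - 171215) / (354 - 605)
= -66785 / -251
= 266.08 W

266.08 W


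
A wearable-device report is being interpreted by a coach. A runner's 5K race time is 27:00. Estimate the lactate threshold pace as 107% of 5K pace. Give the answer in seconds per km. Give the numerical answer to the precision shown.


Total race time = 27*60 + 0 = 1620 seconds
5K pace = 1620 / 5 = 324.0 sec/km
LT pace = 324.0 * 1.07 = 346.68 sec/km

346.68 s/km


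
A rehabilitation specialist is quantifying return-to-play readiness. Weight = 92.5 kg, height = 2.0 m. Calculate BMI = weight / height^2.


height^2 = 2.0^2 = 4.0
BMI = 92.5 / 4.0 = 23.13 kg/m^2

23.13 kg/m^2


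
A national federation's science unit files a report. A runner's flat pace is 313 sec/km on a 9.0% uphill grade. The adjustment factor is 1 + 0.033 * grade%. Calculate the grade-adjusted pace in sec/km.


Factor = 1 + 0.033 * 9.0 = 1.297
Adjusted pace = 313 * 1.297
= 405.96 sec/km

405.96 s/km


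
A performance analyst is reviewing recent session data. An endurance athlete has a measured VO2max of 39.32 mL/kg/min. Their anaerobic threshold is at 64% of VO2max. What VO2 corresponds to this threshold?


Anaerobic threshold VO2 = VO2max * 64%
= 39.32 * 0.64
= 25.16 mL/kg/min

25.16 mL/kg/min


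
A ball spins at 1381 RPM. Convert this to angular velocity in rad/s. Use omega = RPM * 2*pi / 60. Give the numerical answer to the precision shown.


omega = 1381 * 2 * pi / 60
= 1381 * 6.28318531 / 60
= 8677.079 / 60
= 144.618 rad/s

144.618 rad/s


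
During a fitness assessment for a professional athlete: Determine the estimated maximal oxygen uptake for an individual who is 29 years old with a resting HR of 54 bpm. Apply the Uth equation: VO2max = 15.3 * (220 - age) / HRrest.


HRmax = 220 - 29 = 191
VO2max = 15.3 * (191 / 54)
= 15.3 * 3.537
= 54.12 mL/kg/min

54.12 mL/kg/min


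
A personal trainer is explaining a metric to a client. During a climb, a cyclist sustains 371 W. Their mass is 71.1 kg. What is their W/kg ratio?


Power-to-weight = 371 W / 71.1 kg
= 5.218 W/kg

5.218 W/kg


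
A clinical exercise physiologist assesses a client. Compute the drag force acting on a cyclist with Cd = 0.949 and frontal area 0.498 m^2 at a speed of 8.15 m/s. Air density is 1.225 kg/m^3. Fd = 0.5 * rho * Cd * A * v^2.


Step 1: v^2 = 66.4225
Step 2: Fd = 0.5 * 1.225 * 0.949 * 0.498 * 66.4225
= 19.227 N

19.227 N


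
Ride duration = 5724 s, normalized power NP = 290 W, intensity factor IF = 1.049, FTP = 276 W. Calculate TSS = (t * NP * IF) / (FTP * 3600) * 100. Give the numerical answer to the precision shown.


Numerator = 5724 * 290 * 1.049 = 1741298.04
Denominator = 276 * 3600 = 993600
TSS = 1741298.04 / 993600 * 100
= 175.25

175.25 TSS


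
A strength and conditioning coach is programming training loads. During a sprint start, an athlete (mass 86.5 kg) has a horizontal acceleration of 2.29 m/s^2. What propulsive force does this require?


Propulsive force = mass * acceleration
= 86.5 kg * 2.29 m/s^2
= 198.09 N

198.09 N


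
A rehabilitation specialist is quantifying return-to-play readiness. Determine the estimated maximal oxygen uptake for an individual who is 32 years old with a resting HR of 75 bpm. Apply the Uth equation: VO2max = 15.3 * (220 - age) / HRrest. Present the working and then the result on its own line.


HRmax = 220 - 32 = 188
VO2max = 15.3 * (188 / 75)
= 15.3 * 2.5067
= 38.35 mL/kg/min

38.35 mL/kg/min


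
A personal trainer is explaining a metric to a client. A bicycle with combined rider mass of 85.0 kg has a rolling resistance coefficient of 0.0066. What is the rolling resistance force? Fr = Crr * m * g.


Fr = 0.0066 * 85.0 * 9.81
= 0.561 * 9.81
= 5.503 N

5.503 N


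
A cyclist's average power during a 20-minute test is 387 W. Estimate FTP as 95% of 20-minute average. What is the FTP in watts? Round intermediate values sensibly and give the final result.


FTP = 20-min power * 0.95
= 387 * 0.95
= 367.65 W

367.65 W


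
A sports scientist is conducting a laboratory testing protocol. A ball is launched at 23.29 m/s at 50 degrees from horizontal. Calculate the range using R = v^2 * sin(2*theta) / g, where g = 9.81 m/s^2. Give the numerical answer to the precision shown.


sin(2 * 50) = sin(100) = 0.984808
v^2 = 23.29^2 = 542.4241
R = 542.4241 * 0.984808 / 9.81
= 54.453 m

54.453 m


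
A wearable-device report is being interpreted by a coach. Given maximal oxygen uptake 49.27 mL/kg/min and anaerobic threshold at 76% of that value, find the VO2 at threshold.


Percentage as decimal = 0.76
VO2 at AT = 49.27 * 0.76 = 37.45 mL/kg/min

37.45 mL/kg/min


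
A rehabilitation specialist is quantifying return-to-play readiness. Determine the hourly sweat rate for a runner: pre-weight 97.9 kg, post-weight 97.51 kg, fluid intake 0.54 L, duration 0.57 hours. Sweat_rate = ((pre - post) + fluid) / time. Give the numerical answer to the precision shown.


Mass lost = 97.9 - 97.51 = 0.39 kg
Add fluid consumed: 0.39 + 0.54 = 0.93 L total sweat
Sweat rate = 0.93 / 0.57 = 1.632 L/h

1.632 L/h


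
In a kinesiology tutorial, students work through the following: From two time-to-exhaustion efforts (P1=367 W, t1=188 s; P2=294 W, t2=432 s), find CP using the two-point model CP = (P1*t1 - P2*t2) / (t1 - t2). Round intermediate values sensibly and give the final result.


Work in trial 1 = 68996 J
Work in trial 2 = 127008 J
Delta work = -58012 J
Delta time = -244 s
CP = -58012 / -244 = 237.75 W

237.75 W


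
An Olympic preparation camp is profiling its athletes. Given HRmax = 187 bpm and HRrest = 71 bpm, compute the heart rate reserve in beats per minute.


Heart rate reserve = maximum HR minus resting HR
HRR = 187 - 71 = 116 bpm

116 bpm


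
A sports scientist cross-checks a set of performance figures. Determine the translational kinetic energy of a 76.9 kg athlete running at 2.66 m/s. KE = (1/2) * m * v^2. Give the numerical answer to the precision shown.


KE = 0.5 * m * v^2
= 0.5 * 76.9 * 2.66^2
= 0.5 * 76.9 * 7.0756
= 272.06 J

272.06 J


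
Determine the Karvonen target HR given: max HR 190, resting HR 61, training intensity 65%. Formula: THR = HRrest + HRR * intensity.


HRR = HRmax - HRrest = 190 - 61 = 129
THR = 61 + 129 * 0.65
= 144.85 bpm

144.85 bpm


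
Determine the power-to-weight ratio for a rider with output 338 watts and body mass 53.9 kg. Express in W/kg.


P/W = 338 / 53.9 = 6.271 W/kg

6.271 W/kg


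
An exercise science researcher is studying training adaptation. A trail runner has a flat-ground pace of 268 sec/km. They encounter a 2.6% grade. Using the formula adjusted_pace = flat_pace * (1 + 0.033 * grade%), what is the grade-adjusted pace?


Grade factor = 1 + 0.033 * 2.6 = 1.0858
Adjusted = 268 * 1.0858 = 290.99 sec/km

290.99 s/km


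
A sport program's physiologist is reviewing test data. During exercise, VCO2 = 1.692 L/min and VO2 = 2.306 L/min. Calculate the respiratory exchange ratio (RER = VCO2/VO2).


RER = VCO2 / VO2
= 1.692 / 2.306
= 0.7337

0.7337


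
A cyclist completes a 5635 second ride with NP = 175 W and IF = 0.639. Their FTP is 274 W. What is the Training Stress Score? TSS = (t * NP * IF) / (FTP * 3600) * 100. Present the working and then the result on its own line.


t * NP * IF = 5635 * 175 * 0.639 = 630133.875
FTP * 3600 = 986400
TSS = (630133.875 / 986400) * 100 = 63.88

63.88 TSS


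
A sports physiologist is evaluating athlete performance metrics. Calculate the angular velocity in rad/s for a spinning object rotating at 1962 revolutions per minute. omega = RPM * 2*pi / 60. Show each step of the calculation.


omega = RPM * 2*pi / 60
= 1962 * 6.28318531 / 60
= 205.46 rad/s

205.46 rad/s


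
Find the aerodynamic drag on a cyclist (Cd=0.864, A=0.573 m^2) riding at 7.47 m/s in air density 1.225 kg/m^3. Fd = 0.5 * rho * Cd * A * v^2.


Fd = 0.5 * 1.225 * 0.864 * 0.573 * 7.47^2
= 0.5 * 1.225 * 0.864 * 0.573 * 55.8009
= 16.921 N

16.921 N


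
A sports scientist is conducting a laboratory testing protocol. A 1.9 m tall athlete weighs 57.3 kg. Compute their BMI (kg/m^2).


height^2 = 3.61 m^2
BMI = 57.3 / 3.61 = 15.87 kg/m^2

15.87 kg/m^2


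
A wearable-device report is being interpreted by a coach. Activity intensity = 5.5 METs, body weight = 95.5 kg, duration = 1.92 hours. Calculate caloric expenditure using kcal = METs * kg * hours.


kcal = 5.5 * 95.5 * 1.92
= 525.25 * 1.92
= 1008.48 kcal

1008.48 kcal


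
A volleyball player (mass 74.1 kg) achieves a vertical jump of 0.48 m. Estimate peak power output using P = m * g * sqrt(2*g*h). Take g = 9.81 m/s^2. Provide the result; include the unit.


2 * g * h = 2 * 9.81 * 0.48 = 9.4176
sqrt(9.4176) = 3.068811 m/s
P = 74.1 * 9.81 * 3.068811 = 2230.78 W

2230.78 W


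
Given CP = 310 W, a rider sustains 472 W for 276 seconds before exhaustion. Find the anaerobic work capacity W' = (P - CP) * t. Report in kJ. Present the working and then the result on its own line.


Excess power = 472 - 310 = 162 W
Work above CP = 162 * 276 = 44712 J
W' = 44.712 kJ

44.712 kJ


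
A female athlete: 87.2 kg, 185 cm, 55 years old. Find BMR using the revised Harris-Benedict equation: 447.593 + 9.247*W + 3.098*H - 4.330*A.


Intercept = 447.593
Weight contribution = 9.247 * 87.2 = 806.3384
Height contribution = 3.098 * 185 = 573.13
Age contribution = 4.33 * 55 = 238.15
BMR = 447.593 + 806.3384 + 573.13 - 238.15
= 1588.91 kcal/day

1588.91 kcal/day


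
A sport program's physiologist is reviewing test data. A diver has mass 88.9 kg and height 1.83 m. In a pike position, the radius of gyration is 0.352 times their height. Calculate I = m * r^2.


r = 0.352 * 1.83 = 0.64416 m
I = m * r^2 = 88.9 * 0.414942 = 36.888 kg*m^2

36.888 kg*m^2


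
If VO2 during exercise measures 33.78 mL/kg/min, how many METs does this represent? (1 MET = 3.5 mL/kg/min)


METs = VO2 / 3.5 = 33.78 / 3.5 = 9.65

9.65 METs


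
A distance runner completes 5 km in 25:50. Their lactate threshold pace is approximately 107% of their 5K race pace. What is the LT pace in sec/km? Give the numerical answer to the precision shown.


Convert to seconds: 25 min 50 s = 1550 s
Pace per km = 1550 / 5 = 310.0 s/km
LT pace = 310.0 * 1.07 = 331.7 s/km

331.7 s/km


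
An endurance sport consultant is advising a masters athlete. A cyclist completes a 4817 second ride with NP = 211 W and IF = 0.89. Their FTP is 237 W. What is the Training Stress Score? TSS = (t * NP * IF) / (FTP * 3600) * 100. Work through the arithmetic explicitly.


t * NP * IF = 4817 * 211 * 0.89 = 904584.43
FTP * 3600 = 853200
TSS = (904584.43 / 853200) * 100 = 106.02

106.02 TSS


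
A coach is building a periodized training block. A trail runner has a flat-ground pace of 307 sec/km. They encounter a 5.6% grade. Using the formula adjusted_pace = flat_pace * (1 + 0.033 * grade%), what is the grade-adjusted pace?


Grade factor = 1 + 0.033 * 5.6 = 1.1848
Adjusted = 307 * 1.1848 = 363.73 sec/km

363.73 s/km


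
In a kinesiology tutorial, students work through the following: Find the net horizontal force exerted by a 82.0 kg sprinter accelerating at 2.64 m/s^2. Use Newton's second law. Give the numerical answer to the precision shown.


Newton's second law: F = m * a
F = 82.0 * 2.64 = 216.48 N

216.48 N


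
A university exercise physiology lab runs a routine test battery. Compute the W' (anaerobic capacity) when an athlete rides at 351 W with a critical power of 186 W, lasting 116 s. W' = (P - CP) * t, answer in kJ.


Above-CP power = 165 W
Duration = 116 s
W' = 165 * 116 = 19140 J
Convert: 19140 / 1000 = 19.14 kJ

19.14 kJ


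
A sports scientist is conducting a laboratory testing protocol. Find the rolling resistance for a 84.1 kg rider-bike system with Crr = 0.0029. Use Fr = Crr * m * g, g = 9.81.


m * g = 84.1 * 9.81 = 825.021 N
Fr = 0.0029 * 825.021 = 2.393 N

2.393 N


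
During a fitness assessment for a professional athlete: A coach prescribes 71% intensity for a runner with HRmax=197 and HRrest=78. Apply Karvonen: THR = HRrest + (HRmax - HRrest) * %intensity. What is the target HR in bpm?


Heart rate reserve = 197 - 78 = 119
Intensity fraction = 71 / 100 = 0.71
THR = 78 + 119 * 0.71 = 162.49 bpm

162.49 bpm


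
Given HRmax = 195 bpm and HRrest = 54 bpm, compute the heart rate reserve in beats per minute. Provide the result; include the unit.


Heart rate reserve = maximum HR minus resting HR
HRR = 195 - 54 = 141 bpm

141 bpm


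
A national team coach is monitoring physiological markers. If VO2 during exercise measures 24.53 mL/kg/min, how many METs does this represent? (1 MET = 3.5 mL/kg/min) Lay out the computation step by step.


METs = VO2 / 3.5 = 24.53 / 3.5 = 7.01

7.01 METs


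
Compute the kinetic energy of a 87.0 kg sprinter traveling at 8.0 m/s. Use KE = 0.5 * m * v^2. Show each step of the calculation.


Velocity squared = 64.0
KE = 0.5 * 87.0 * 64.0 = 2784.0 J

2784.0 J


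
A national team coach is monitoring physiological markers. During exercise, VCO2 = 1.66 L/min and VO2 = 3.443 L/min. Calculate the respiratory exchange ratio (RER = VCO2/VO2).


RER = VCO2 / VO2
= 1.66 / 3.443
= 0.4821

0.4821


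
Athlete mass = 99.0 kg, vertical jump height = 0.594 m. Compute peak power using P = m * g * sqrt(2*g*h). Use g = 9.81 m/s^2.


sqrt(2 * 9.81 * 0.594) = sqrt(11.65428) = 3.413837 m/s
P = 99.0 * 9.81 * 3.413837
= 3315.48 W

3315.48 W


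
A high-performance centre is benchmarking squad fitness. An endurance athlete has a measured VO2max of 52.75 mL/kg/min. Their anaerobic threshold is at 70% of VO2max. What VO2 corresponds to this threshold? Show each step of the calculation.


Anaerobic threshold VO2 = VO2max * 70%
= 52.75 * 0.7
= 36.93 mL/kg/min

36.93 mL/kg/min


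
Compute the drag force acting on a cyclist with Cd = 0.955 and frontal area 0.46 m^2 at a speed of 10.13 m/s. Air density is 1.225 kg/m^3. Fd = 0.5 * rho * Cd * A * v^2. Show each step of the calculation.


Step 1: v^2 = 102.6169
Step 2: Fd = 0.5 * 1.225 * 0.955 * 0.46 * 102.6169
= 27.611 N

27.611 N


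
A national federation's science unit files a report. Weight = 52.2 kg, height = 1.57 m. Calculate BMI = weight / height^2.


height^2 = 1.57^2 = 2.4649
BMI = 52.2 / 2.4649 = 21.18 kg/m^2

21.18 kg/m^2


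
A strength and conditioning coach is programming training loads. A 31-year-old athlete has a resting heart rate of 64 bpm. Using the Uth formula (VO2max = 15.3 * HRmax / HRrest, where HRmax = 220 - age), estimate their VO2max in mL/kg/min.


HRmax = 220 - 31 = 189 bpm
Ratio = HRmax / HRrest = 189 / 64 = 2.9531
VO2max = 15.3 * 2.9531 = 45.18 mL/kg/min

45.18 mL/kg/min


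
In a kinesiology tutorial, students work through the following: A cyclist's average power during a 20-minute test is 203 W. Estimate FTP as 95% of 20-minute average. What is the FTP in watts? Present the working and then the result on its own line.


FTP = 20-min power * 0.95
= 203 * 0.95
= 192.85 W

192.85 W


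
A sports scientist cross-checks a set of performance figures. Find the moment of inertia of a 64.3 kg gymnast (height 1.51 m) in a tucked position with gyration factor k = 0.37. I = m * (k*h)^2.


Radius of gyration = 0.37 * 1.51 = 0.5587 m
I = 64.3 * 0.5587^2
= 64.3 * 0.312146
= 20.071 kg*m^2

20.071 kg*m^2


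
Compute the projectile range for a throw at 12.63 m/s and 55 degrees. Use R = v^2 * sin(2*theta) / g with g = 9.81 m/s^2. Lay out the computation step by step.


Two times the angle = 110 degrees
sin(110) = 0.939693
R = 159.5169 * 0.939693 / 9.81 = 15.28 m

15.28 m


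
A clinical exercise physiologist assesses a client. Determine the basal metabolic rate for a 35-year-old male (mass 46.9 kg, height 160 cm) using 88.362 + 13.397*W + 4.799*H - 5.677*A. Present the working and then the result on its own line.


BMR = 88.362 + 13.397*46.9 + 4.799*160 - 5.677*35
= 1285.83 kcal/day

1285.83 kcal/day


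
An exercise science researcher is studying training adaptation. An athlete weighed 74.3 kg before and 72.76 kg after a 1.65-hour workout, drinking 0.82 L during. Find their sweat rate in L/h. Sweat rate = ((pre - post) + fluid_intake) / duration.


Body mass change = 1.54 kg
Total sweat loss = 1.54 + 0.82 = 2.36 L
Rate = 2.36 / 1.65 = 1.43 L/h

1.43 L/h


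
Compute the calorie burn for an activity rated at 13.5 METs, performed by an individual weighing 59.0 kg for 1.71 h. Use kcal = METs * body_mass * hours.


Product of METs and mass = 13.5 * 59.0 = 796.5
Total kcal = 796.5 * 1.71 = 1362.02 kcal

1362.02 kcal


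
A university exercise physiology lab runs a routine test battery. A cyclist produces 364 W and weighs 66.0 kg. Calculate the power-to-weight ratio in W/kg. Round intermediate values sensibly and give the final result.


P/W = power / mass
= 364 / 66.0
= 5.515 W/kg

5.515 W/kg


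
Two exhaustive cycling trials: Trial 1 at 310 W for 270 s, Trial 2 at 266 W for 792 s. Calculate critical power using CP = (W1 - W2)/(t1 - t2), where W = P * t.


W1 = 310 * 270 = 83700 J
W2 = 266 * 792 = 210672 J
CP = (83700 - 210672) / (270 - 792)
= -126972 / -522
= 243.24 W

243.24 W


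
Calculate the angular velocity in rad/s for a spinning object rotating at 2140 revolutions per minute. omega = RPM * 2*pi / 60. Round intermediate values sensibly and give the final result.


omega = RPM * 2*pi / 60
= 2140 * 6.28318531 / 60
= 224.1 rad/s

224.1 rad/s


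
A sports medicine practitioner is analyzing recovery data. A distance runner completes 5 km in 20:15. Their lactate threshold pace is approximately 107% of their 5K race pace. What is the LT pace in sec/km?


Convert to seconds: 20 min 15 s = 1215 s
Pace per km = 1215 / 5 = 243.0 s/km
LT pace = 243.0 * 1.07 = 260.01 s/km

260.01 s/km


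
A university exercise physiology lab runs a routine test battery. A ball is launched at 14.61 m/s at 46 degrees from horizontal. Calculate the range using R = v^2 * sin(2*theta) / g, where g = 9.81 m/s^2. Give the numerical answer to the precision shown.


sin(2 * 46) = sin(92) = 0.999391
v^2 = 14.61^2 = 213.4521
R = 213.4521 * 0.999391 / 9.81
= 21.745 m

21.745 m


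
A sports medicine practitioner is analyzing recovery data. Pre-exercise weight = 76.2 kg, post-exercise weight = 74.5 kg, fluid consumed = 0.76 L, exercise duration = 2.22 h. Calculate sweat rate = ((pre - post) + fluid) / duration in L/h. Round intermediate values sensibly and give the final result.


Weight loss = 76.2 - 74.5 = 1.7 kg (approx L)
Total sweat = 1.7 + 0.76 = 2.46 L
Sweat rate = 2.46 / 2.22 = 1.108 L/h

1.108 L/h


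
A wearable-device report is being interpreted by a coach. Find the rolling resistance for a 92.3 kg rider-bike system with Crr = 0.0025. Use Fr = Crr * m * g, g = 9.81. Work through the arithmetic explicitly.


m * g = 92.3 * 9.81 = 905.463 N
Fr = 0.0025 * 905.463 = 2.264 N

2.264 N


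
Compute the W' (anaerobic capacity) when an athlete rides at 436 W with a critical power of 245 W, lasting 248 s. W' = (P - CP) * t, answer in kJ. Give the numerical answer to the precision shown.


Above-CP power = 191 W
Duration = 248 s
W' = 191 * 248 = 47368 J
Convert: 47368 / 1000 = 47.368 kJ

47.368 kJ


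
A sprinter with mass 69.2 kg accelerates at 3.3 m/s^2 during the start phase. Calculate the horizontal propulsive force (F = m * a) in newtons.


F = m * a
= 69.2 * 3.3
= 228.36 N

228.36 N


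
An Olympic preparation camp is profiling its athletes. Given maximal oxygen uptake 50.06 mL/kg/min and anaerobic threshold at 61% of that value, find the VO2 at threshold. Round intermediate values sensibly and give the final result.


Percentage as decimal = 0.61
VO2 at AT = 50.06 * 0.61 = 30.54 mL/kg/min

30.54 mL/kg/min


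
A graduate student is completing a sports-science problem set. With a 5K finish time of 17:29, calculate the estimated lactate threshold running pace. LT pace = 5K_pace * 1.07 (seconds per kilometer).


Race duration = 1049 s for 5 km
Average pace = 1049 / 5 = 209.8 s/km
LT pace = 209.8 * 1.07
= 224.49 s/km

224.49 s/km


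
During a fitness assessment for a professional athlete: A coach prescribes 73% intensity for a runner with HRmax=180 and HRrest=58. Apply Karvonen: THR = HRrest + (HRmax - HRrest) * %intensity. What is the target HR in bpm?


Heart rate reserve = 180 - 58 = 122
Intensity fraction = 73 / 100 = 0.73
THR = 58 + 122 * 0.73 = 147.06 bpm

147.06 bpm


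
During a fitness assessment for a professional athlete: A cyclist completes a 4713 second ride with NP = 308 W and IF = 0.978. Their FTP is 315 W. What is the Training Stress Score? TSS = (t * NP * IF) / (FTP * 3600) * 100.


t * NP * IF = 4713 * 308 * 0.978 = 1419668.712
FTP * 3600 = 1134000
TSS = (1419668.712 / 1134000) * 100 = 125.19

125.19 TSS


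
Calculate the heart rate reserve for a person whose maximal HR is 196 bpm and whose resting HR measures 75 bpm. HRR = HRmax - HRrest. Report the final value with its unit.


HRmax = 196 bpm
HRrest = 75 bpm
HRR = 196 - 75 = 121 bpm

121 bpm


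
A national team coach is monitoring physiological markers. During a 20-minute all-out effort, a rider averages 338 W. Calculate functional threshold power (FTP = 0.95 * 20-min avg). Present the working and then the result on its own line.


FTP = 0.95 * 338
= 321.1 W

321.1 W


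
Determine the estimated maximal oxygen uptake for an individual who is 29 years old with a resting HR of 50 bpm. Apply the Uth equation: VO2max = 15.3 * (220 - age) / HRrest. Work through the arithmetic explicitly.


HRmax = 220 - 29 = 191
VO2max = 15.3 * (191 / 50)
= 15.3 * 3.82
= 58.45 mL/kg/min

58.45 mL/kg/min


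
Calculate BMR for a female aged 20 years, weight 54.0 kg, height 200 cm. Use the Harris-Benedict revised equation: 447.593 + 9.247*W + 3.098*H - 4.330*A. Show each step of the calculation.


Substituting values:
W term = 9.247 * 54.0 = 499.338
H term = 3.098 * 200 = 619.6
A term = 4.330 * 20 = 86.6
BMR = 1479.93 kcal/day

1479.93 kcal/day


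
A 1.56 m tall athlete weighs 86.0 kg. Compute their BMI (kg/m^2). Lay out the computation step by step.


height^2 = 2.4336 m^2
BMI = 86.0 / 2.4336 = 35.34 kg/m^2

35.34 kg/m^2


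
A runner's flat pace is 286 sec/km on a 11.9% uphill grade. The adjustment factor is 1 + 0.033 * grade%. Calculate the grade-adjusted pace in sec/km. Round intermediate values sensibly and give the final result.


Factor = 1 + 0.033 * 11.9 = 1.3927
Adjusted pace = 286 * 1.3927
= 398.31 sec/km

398.31 s/km


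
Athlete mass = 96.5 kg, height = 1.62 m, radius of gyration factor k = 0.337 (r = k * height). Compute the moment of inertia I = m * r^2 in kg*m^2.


r = k * height = 0.337 * 1.62 = 0.54594 m
r^2 = 0.54594^2 = 0.29805
I = 96.5 * 0.29805 = 28.762 kg*m^2

28.762 kg*m^2


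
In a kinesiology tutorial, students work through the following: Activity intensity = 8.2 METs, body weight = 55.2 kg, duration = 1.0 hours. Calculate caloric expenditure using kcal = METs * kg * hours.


kcal = 8.2 * 55.2 * 1.0
= 452.64 * 1.0
= 452.64 kcal

452.64 kcal


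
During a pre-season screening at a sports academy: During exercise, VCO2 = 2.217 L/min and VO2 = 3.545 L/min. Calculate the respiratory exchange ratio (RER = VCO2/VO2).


RER = VCO2 / VO2
= 2.217 / 3.545
= 0.6254

0.6254


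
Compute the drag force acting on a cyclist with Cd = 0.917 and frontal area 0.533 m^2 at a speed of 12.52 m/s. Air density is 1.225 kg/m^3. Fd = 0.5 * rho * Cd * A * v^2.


Step 1: v^2 = 156.7504
Step 2: Fd = 0.5 * 1.225 * 0.917 * 0.533 * 156.7504
= 46.926 N

46.926 N


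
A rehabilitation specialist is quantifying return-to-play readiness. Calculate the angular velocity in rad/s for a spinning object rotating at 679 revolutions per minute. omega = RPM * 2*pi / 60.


omega = RPM * 2*pi / 60
= 679 * 6.28318531 / 60
= 71.105 rad/s

71.105 rad/s


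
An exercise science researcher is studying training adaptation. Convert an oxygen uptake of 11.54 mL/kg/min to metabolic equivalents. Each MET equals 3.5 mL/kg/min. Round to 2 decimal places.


One MET = 3.5 mL/kg/min
Number of METs = 11.54 / 3.5
= 3.3 METs

3.3 METs


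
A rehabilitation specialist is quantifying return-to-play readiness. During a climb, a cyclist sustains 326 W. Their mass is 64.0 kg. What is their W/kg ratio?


Power-to-weight = 326 W / 64.0 kg
= 5.094 W/kg

5.094 W/kg


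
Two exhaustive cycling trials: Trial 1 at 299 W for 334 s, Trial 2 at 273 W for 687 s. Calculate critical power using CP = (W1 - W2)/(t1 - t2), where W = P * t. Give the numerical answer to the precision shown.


W1 = 299 * 334 = 99866 J
W2 = 273 * 687 = 187551 J
CP = (99866 - 187551) / (334 - 687)
= -87685 / -353
= 248.4 W

248.4 W


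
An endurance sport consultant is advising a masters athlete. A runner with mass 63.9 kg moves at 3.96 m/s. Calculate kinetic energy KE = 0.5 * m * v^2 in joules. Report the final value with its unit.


v^2 = 3.96^2 = 15.6816
KE = 0.5 * 63.9 * 15.6816
= 501.03 J

501.03 J


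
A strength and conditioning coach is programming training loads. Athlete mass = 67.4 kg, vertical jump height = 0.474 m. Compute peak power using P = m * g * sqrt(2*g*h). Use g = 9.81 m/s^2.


sqrt(2 * 9.81 * 0.474) = sqrt(9.29988) = 3.04957 m/s
P = 67.4 * 9.81 * 3.04957
= 2016.36 W

2016.36 W


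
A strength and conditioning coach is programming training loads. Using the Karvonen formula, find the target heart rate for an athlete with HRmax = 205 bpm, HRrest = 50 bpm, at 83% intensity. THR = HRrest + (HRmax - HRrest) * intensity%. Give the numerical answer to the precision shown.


HRR = 205 - 50 = 155
THR = 50 + 155 * 0.83
= 50 + 128.65
= 178.65 bpm

178.65 bpm


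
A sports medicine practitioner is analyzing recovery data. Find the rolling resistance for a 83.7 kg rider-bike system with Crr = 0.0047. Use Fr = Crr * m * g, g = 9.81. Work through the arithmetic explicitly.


m * g = 83.7 * 9.81 = 821.097 N
Fr = 0.0047 * 821.097 = 3.859 N

3.859 N


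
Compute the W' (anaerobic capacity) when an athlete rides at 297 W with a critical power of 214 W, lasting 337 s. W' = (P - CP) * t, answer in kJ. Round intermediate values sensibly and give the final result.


Above-CP power = 83 W
Duration = 337 s
W' = 83 * 337 = 27971 J
Convert: 27971 / 1000 = 27.971 kJ

27.971 kJ


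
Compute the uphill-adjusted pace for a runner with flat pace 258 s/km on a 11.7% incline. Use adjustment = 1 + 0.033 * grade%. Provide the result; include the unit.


Adjustment factor = 1 + 0.033 * 11.7 = 1.3861
Grade-adjusted pace = 258 * 1.3861 = 357.61 s/km

357.61 s/km


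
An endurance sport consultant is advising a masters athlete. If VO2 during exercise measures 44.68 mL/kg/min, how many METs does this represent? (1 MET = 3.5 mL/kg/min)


METs = VO2 / 3.5 = 44.68 / 3.5 = 12.77

12.77 METs


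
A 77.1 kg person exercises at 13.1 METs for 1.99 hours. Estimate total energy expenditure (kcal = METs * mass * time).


Energy = METs * mass(kg) * time(h)
= 13.1 * 77.1 * 1.99
= 2009.92 kcal

2009.92 kcal


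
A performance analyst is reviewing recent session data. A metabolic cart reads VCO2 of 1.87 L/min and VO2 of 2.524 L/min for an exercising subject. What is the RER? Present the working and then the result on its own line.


RER = VCO2 / VO2 = 1.87 / 2.524 = 0.7409

0.7409


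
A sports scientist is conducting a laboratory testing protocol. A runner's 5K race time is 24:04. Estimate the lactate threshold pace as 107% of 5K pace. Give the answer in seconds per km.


Total race time = 24*60 + 4 = 1444 seconds
5K pace = 1444 / 5 = 288.8 sec/km
LT pace = 288.8 * 1.07 = 309.02 sec/km

309.02 s/km


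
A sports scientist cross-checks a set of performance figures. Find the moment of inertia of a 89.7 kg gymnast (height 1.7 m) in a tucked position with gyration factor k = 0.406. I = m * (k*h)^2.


Radius of gyration = 0.406 * 1.7 = 0.6902 m
I = 89.7 * 0.6902^2
= 89.7 * 0.476376
= 42.731 kg*m^2

42.731 kg*m^2


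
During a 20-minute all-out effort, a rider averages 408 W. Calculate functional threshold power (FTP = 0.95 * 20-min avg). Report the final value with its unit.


FTP = 0.95 * 408
= 387.6 W

387.6 W


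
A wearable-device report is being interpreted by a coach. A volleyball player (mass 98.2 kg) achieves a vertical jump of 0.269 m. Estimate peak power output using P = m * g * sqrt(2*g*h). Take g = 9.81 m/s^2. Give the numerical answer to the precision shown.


2 * g * h = 2 * 9.81 * 0.269 = 5.27778
sqrt(5.27778) = 2.297342 m/s
P = 98.2 * 9.81 * 2.297342 = 2213.13 W

2213.13 W


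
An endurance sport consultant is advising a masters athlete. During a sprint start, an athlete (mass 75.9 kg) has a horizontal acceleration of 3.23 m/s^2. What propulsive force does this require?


Propulsive force = mass * acceleration
= 75.9 kg * 3.23 m/s^2
= 245.16 N

245.16 N


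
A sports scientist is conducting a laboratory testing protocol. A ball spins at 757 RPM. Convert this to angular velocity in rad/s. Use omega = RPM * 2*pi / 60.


omega = 757 * 2 * pi / 60
= 757 * 6.28318531 / 60
= 4756.371 / 60
= 79.273 rad/s

79.273 rad/s


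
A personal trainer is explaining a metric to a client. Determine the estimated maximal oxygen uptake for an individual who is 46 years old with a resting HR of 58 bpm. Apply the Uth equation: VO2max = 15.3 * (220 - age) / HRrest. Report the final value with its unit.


HRmax = 220 - 46 = 174
VO2max = 15.3 * (174 / 58)
= 15.3 * 3.0
= 45.9 mL/kg/min

45.9 mL/kg/min


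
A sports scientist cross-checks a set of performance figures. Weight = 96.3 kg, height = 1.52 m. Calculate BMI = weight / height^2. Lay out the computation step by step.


height^2 = 1.52^2 = 2.3104
BMI = 96.3 / 2.3104 = 41.68 kg/m^2

41.68 kg/m^2


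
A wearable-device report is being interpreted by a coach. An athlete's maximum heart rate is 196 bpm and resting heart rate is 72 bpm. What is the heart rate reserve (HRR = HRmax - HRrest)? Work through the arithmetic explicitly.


HRR = HRmax - HRrest
= 196 - 72
= 124 bpm

124 bpm


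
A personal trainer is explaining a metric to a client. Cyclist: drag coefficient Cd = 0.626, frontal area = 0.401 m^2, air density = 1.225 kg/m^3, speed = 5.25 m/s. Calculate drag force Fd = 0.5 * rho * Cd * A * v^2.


v^2 = 5.25^2 = 27.5625
Fd = 0.5 * 1.225 * 0.626 * 0.401 * 27.5625
= 4.238 N

4.238 N


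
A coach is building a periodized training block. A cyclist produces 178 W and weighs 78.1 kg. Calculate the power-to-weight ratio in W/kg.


P/W = power / mass
= 178 / 78.1
= 2.279 W/kg

2.279 W/kg


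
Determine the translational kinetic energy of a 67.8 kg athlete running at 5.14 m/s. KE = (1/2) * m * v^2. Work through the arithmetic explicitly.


KE = 0.5 * m * v^2
= 0.5 * 67.8 * 5.14^2
= 0.5 * 67.8 * 26.4196
= 895.62 J

895.62 J


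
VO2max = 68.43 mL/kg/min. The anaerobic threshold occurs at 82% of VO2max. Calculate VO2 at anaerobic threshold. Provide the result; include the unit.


AT fraction = 82 / 100 = 0.82
AT VO2 = 68.43 * 0.82
= 56.11 mL/kg/min

56.11 mL/kg/min


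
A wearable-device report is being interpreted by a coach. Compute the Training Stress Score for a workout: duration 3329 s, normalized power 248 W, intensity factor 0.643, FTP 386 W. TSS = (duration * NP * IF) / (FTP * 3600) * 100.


Product = 3329 * 248 * 0.643 = 530855.656
Base = 386 * 3600 = 1389600
TSS = 530855.656 / 1389600 * 100 = 38.2

38.2 TSS


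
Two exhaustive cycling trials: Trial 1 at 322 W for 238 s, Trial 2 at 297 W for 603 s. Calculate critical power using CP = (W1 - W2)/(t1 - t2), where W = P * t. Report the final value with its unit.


W1 = 322 * 238 = 76636 J
W2 = 297 * 603 = 179091 J
CP = (76636 - 179091) / (238 - 603)
= -102455 / -365
= 280.7 W

280.7 W


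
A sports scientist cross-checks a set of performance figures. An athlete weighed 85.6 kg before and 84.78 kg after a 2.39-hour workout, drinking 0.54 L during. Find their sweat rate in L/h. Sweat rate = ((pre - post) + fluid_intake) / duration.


Body mass change = 0.82 kg
Total sweat loss = 0.82 + 0.54 = 1.36 L
Rate = 1.36 / 2.39 = 0.569 L/h

0.569 L/h


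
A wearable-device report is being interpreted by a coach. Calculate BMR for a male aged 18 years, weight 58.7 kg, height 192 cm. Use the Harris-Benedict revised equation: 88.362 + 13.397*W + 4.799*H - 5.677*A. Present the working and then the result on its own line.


Substituting values:
W term = 13.397 * 58.7 = 786.4039
H term = 4.799 * 192 = 921.408
A term = 5.677 * 18 = 102.186
BMR = 1693.99 kcal/day

1693.99 kcal/day


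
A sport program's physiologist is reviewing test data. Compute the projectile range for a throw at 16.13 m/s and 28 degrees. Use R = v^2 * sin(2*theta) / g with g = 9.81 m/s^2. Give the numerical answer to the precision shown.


Two times the angle = 56 degrees
sin(56) = 0.829038
R = 260.1769 * 0.829038 / 9.81 = 21.987 m

21.987 m


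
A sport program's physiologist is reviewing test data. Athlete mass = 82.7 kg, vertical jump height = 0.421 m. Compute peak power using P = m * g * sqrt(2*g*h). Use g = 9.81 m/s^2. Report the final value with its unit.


sqrt(2 * 9.81 * 0.421) = sqrt(8.26002) = 2.874025 m/s
P = 82.7 * 9.81 * 2.874025
= 2331.66 W

2331.66 W


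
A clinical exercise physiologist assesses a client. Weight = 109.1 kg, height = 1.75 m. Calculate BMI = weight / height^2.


height^2 = 1.75^2 = 3.0625
BMI = 109.1 / 3.0625 = 35.62 kg/m^2

35.62 kg/m^2


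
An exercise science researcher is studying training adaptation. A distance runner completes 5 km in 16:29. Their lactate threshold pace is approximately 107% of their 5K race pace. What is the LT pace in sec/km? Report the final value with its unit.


Convert to seconds: 16 min 29 s = 989 s
Pace per km = 989 / 5 = 197.8 s/km
LT pace = 197.8 * 1.07 = 211.65 s/km

211.65 s/km


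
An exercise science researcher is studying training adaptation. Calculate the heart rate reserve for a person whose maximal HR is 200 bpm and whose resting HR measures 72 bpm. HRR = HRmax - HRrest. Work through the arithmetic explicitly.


HRmax = 200 bpm
HRrest = 72 bpm
HRR = 200 - 72 = 128 bpm

128 bpm


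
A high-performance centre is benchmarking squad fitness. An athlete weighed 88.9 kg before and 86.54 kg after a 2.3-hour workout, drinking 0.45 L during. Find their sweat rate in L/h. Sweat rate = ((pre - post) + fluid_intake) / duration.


Body mass change = 2.36 kg
Total sweat loss = 2.36 + 0.45 = 2.81 L
Rate = 2.81 / 2.3 = 1.222 L/h

1.222 L/h


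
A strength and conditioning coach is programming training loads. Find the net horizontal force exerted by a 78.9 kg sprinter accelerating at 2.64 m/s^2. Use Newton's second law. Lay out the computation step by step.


Newton's second law: F = m * a
F = 78.9 * 2.64 = 208.3 N

208.3 N


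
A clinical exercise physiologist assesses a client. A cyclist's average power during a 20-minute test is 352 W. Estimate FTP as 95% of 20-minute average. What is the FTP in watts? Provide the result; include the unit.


FTP = 20-min power * 0.95
= 352 * 0.95
= 334.4 W

334.4 W


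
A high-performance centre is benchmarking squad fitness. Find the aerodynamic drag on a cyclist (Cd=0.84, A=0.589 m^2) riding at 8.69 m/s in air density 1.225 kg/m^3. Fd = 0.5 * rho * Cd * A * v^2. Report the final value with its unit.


Fd = 0.5 * 1.225 * 0.84 * 0.589 * 8.69^2
= 0.5 * 1.225 * 0.84 * 0.589 * 75.5161
= 22.884 N

22.884 N
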